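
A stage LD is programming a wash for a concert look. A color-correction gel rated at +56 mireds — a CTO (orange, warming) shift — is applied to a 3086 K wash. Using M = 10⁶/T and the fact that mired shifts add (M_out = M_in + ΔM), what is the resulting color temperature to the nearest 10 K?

2630 K

M_in = 10⁶/3086 = 324.04 mireds.
M_out = 324.04 + (+56) = 380.04 mireds.
T_out = 10⁶/380.04 = 2631.3 K → 2630 K.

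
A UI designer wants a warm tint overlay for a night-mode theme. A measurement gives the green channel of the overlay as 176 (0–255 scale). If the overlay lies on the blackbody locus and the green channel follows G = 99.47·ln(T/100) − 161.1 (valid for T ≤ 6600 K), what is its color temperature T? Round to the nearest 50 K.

2950 K

ln t = (176 + 161.1) / 99.47 = 3.3890.
t = e^3.3890 = 29.635.
T = 100·t = 2964 K → 2950 K to the nearest 50 K.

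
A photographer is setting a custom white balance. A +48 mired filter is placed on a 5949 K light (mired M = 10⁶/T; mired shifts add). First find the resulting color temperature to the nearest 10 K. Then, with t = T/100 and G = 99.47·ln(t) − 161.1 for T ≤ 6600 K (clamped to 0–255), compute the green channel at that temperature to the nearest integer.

M_in = 10⁶/5949 = 168.10; M_out = 168.10 + (+48) = 216.10.
T_out = 10⁶/216.10 = 4627.6 K → 4630 K; t = 46.3.
G = 99.47·ln 46.3 − 161.1 = 99.47·3.8351 − 161.1 = 220.382.
Rounded: 220.

220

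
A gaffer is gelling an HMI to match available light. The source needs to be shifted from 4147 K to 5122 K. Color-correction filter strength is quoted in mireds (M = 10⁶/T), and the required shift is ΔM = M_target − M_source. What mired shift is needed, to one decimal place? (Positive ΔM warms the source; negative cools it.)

-45.9 mireds

M_source = 10⁶/4147 = 241.138; M_target = 10⁶/5122 = 195.236.
ΔM = 195.236 − 241.138 = -45.902 → -45.9 mireds, a cooling shift.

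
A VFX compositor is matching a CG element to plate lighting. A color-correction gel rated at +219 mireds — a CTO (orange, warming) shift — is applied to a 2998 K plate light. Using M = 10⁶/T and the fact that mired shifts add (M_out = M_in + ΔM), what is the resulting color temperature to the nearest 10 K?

M_in = 10⁶/2998 = 333.56 mireds.
M_out = 333.56 + (+219) = 552.56 mireds.
T_out = 10⁶/552.56 = 1809.8 K → 1810 K.

1810 K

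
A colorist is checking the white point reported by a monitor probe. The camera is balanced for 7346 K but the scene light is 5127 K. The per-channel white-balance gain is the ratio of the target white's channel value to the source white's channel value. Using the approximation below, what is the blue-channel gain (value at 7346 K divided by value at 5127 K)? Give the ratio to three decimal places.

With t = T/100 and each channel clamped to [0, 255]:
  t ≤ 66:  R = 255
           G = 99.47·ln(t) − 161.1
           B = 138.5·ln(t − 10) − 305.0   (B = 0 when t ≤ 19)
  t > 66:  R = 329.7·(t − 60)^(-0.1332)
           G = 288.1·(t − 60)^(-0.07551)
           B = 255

At 5127 K (t = 51.27):
  B = 138.5·ln(51.27 − 10) − 305.0 = 138.5·ln 41.27 − 305.0 = 138.5·3.7201 − 305.0 = 210.239.
At 7346 K (t = 73.46):
  B = 255 by definition for t > 66.
Gain = 255.000 / 210.239 = 1.2129 → 1.213.

1.213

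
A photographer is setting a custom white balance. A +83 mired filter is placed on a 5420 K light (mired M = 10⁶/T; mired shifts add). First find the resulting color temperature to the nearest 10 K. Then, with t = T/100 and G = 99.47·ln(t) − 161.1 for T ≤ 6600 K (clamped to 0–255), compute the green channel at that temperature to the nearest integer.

199

M_in = 10⁶/5420 = 184.50; M_out = 184.50 + (+83) = 267.50.
T_out = 10⁶/267.50 = 3738.3 K → 3740 K; t = 37.4.
G = 99.47·ln 37.4 − 161.1 = 99.47·3.6217 − 161.1 = 199.148.
Rounded: 199.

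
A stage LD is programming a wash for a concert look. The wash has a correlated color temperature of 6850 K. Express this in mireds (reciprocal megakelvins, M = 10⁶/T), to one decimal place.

M = 10⁶ / 6850 = 145.985 → 146.0 mireds.

146.0 mireds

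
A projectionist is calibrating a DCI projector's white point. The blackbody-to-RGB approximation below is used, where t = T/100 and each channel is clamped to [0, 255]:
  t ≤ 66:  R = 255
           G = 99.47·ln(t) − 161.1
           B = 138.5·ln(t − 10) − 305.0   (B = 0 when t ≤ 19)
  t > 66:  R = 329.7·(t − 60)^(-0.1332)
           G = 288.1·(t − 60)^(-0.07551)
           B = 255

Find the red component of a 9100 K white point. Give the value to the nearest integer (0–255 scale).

t = 9100/100 = 91; the t > 66 branch applies.
R = 329.7·(91 − 60)^(-0.1332) = 329.7·31^(-0.1332) = 329.7·0.63292 = 208.675.
Rounded: 209.

209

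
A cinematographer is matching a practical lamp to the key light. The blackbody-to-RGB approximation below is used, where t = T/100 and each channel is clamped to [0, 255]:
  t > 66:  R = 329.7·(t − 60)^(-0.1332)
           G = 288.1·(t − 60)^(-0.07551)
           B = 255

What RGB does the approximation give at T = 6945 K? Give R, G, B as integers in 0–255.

R=244, G=243, B=255

t = 6945/100 = 69.45; the t > 66 branch applies.
R = 329.7·(69.45 − 60)^(-0.1332) = 329.7·9.45^(-0.1332) = 329.7·0.74143 = 244.451.
G = 288.1·(69.45 − 60)^(-0.07551) = 288.1·9.45^(-0.07551) = 288.1·0.84401 = 243.158.
B = 255 by definition for t > 66.
Rounded: (244, 243, 255).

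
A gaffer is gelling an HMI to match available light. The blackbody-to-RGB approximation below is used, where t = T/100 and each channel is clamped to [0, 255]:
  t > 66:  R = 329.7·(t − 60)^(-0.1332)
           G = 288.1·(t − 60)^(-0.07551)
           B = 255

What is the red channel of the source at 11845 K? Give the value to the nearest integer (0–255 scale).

192

t = 11845/100 = 118.45; the t > 66 branch applies.
R = 329.7·(118.45 − 60)^(-0.1332) = 329.7·58.45^(-0.1332) = 329.7·0.58165 = 191.771.
Rounded: 192.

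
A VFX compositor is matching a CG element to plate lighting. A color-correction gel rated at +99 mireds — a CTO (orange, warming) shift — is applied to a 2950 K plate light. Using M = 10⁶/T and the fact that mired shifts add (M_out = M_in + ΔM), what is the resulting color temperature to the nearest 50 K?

M_in = 10⁶/2950 = 338.98 mireds.
M_out = 338.98 + (+99) = 437.98 mireds.
T_out = 10⁶/437.98 = 2283.2 K → 2300 K.

2300 K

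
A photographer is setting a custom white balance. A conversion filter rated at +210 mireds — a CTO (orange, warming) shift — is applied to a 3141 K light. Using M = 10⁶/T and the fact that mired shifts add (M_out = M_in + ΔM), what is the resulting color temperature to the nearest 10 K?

M_in = 10⁶/3141 = 318.37 mireds.
M_out = 318.37 + (+210) = 528.37 mireds.
T_out = 10⁶/528.37 = 1892.6 K → 1890 K.

1890 K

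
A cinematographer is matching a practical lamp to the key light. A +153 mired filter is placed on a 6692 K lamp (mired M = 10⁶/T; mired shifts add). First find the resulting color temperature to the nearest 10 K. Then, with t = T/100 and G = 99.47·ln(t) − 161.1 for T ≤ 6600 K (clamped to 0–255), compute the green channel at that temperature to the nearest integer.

M_in = 10⁶/6692 = 149.43; M_out = 149.43 + (+153) = 302.43.
T_out = 10⁶/302.43 = 3306.5 K → 3310 K; t = 33.1.
G = 99.47·ln 33.1 − 161.1 = 99.47·3.4995 − 161.1 = 186.999.
Rounded: 187.

187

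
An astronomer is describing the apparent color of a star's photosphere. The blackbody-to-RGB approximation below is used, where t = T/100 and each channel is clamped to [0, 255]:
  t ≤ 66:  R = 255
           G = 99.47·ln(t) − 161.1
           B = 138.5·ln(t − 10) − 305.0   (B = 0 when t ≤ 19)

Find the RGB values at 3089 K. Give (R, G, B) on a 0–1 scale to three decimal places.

t = 3089/100 = 30.89; the t ≤ 66 branch applies.
R = 255 by definition for t ≤ 66.
G = 99.47·ln 30.89 − 161.1 = 99.47·3.4304 − 161.1 = 180.125.
B = 138.5·ln(30.89 − 10) − 305.0 = 138.5·ln 20.89 − 305.0 = 138.5·3.0393 − 305.0 = 115.939.
Dividing each by 255: (1.0000, 0.7064, 0.4547) → (1.000, 0.706, 0.455).

(1.000, 0.706, 0.455)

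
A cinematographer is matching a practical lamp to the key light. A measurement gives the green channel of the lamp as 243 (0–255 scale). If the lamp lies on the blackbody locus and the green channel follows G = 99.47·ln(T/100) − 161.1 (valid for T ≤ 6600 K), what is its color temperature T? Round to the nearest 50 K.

ln t = (243 + 161.1) / 99.47 = 4.0625.
t = e^4.0625 = 58.121.
T = 100·t = 5812 K → 5800 K to the nearest 50 K.

5800 K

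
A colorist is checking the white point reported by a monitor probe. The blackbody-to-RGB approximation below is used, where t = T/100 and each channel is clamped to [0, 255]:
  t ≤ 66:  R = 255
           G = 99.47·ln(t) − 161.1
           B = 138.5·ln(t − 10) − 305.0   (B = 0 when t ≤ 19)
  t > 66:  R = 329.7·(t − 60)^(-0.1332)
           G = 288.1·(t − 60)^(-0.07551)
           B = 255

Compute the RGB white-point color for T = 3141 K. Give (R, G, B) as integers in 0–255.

(255, 182, 119)

t = 3141/100 = 31.41; the t ≤ 66 branch applies.
R = 255 by definition for t ≤ 66.
G = 99.47·ln 31.41 − 161.1 = 99.47·3.4471 − 161.1 = 181.786.
B = 138.5·ln(31.41 − 10) − 305.0 = 138.5·ln 21.41 − 305.0 = 138.5·3.0639 − 305.0 = 119.344.
Rounded: (255, 182, 119).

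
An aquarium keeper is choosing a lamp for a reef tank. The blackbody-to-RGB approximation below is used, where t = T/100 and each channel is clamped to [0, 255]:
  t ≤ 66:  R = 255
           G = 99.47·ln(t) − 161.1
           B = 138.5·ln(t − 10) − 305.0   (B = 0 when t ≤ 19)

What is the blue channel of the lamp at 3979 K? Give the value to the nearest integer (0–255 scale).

t = 3979/100 = 39.79; the t ≤ 66 branch applies.
B = 138.5·ln(39.79 − 10) − 305.0 = 138.5·ln 29.79 − 305.0 = 138.5·3.3942 − 305.0 = 165.093.
Rounded: 165.

165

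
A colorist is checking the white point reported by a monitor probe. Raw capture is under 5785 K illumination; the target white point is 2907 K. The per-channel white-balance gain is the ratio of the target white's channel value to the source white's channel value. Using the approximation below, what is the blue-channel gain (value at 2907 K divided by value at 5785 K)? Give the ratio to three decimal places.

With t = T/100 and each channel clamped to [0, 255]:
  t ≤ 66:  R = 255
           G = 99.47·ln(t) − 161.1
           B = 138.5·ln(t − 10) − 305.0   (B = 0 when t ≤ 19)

0.448

At 5785 K (t = 57.85):
  B = 138.5·ln(57.85 − 10) − 305.0 = 138.5·ln 47.85 − 305.0 = 138.5·3.8681 − 305.0 = 230.728.
At 2907 K (t = 29.07):
  B = 138.5·ln(29.07 − 10) − 305.0 = 138.5·ln 19.07 − 305.0 = 138.5·2.9481 − 305.0 = 103.314.
Gain = 103.314 / 230.728 = 0.4478 → 0.448.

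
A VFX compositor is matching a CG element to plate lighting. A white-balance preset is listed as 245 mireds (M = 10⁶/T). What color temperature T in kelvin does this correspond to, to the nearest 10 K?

4080 K

T = 10⁶ / 245 = 4081.63 K → 4080 K.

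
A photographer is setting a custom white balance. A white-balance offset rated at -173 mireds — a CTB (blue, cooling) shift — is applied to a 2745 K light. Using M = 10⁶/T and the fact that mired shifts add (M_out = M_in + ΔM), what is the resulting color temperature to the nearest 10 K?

5230 K

M_in = 10⁶/2745 = 364.30 mireds.
M_out = 364.30 + (-173) = 191.30 mireds.
T_out = 10⁶/191.30 = 5227.4 K → 5230 K.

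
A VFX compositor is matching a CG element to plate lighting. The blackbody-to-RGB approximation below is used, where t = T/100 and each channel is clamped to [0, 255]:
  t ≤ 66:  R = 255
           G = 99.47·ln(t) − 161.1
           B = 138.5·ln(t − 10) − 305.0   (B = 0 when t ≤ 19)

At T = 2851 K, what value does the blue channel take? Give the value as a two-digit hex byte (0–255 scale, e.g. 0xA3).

t = 2851/100 = 28.51; the t ≤ 66 branch applies.
B = 138.5·ln(28.51 − 10) − 305.0 = 138.5·ln 18.51 − 305.0 = 138.5·2.9183 − 305.0 = 99.186.
Rounded: 99; in hex, 0x63.

0x63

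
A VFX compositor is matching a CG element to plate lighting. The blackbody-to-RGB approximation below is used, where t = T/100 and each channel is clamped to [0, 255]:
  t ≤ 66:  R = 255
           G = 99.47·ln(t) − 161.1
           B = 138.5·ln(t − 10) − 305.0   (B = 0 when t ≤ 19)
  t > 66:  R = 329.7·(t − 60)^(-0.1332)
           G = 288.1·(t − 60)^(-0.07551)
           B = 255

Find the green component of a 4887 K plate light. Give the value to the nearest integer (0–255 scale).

t = 4887/100 = 48.87; the t ≤ 66 branch applies.
G = 99.47·ln 48.87 − 161.1 = 99.47·3.8892 − 161.1 = 225.755.
Rounded: 226.

226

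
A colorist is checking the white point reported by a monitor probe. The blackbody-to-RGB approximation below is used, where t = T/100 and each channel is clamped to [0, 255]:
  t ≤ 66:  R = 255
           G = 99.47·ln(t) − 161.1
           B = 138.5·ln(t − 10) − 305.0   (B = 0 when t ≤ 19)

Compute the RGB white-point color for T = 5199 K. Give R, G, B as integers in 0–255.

t = 5199/100 = 51.99; the t ≤ 66 branch applies.
R = 255 by definition for t ≤ 66.
G = 99.47·ln 51.99 − 161.1 = 99.47·3.9511 − 161.1 = 231.911.
B = 138.5·ln(51.99 − 10) − 305.0 = 138.5·ln 41.99 − 305.0 = 138.5·3.7374 − 305.0 = 212.634.
Rounded: (255, 232, 213).

R=255, G=232, B=213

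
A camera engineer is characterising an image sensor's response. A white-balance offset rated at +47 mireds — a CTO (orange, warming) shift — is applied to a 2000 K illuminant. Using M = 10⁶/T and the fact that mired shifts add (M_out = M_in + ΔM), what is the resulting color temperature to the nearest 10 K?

M_in = 10⁶/2000 = 500.00 mireds.
M_out = 500.00 + (+47) = 547.00 mireds.
T_out = 10⁶/547.00 = 1828.2 K → 1830 K.

1830 K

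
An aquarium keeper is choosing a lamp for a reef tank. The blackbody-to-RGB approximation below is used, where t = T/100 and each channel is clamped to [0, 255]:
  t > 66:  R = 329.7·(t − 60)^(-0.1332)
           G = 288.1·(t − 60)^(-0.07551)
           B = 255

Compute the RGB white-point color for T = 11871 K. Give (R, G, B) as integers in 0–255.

t = 11871/100 = 118.71; the t > 66 branch applies.
R = 329.7·(118.71 − 60)^(-0.1332) = 329.7·58.71^(-0.1332) = 329.7·0.58131 = 191.658.
G = 288.1·(118.71 − 60)^(-0.07551) = 288.1·58.71^(-0.07551) = 288.1·0.73527 = 211.830.
B = 255 by definition for t > 66.
Rounded: (192, 212, 255).

(192, 212, 255)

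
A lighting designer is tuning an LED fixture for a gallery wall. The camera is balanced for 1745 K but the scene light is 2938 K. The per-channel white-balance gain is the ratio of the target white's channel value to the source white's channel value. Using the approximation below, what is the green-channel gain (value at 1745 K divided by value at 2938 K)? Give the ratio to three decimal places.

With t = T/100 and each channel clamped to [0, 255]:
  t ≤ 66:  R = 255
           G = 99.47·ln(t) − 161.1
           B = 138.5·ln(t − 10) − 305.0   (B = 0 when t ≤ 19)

At 2938 K (t = 29.38):
  G = 99.47·ln 29.38 − 161.1 = 99.47·3.3803 − 161.1 = 175.140.
At 1745 K (t = 17.45):
  G = 99.47·ln 17.45 − 161.1 = 99.47·2.8593 − 161.1 = 123.319.
Gain = 123.319 / 175.140 = 0.7041 → 0.704.

0.704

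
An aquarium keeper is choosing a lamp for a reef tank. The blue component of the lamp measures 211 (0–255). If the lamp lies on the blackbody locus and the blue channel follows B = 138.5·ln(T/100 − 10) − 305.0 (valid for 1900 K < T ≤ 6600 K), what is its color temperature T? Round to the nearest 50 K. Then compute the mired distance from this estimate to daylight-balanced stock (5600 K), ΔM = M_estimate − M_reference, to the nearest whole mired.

ln(t − 10) = (211 + 305.0) / 138.5 = 3.7256.
t − 10 = e^3.7256 = 41.497, so t = 51.497.
T = 100·t = 5150 K → 5150 K to the nearest 50 K.
M_estimate = 10⁶/5150 = 194.17; M_reference = 10⁶/5600 = 178.57.
ΔM = 194.17 − 178.57 = 15.60 → +16 mireds.

+16 mireds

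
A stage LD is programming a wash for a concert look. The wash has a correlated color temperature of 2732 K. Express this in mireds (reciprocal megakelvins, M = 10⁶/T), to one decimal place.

366.0 mireds

M = 10⁶ / 2732 = 366.032 → 366.0 mireds.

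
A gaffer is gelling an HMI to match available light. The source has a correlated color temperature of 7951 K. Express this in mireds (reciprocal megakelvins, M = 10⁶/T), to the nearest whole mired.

126 mireds

M = 10⁶ / 7951 = 125.770 → 126 mireds.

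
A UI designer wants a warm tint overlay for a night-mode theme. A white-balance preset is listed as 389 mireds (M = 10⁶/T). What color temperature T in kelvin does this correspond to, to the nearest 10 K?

T = 10⁶ / 389 = 2570.69 K → 2570 K.

2570 K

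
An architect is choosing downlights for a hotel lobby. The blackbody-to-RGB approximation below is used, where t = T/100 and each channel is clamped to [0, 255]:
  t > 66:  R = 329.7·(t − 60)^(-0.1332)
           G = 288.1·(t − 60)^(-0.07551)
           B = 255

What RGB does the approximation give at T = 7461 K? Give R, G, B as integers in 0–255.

R=231, G=235, B=255

t = 7461/100 = 74.61; the t > 66 branch applies.
R = 329.7·(74.61 − 60)^(-0.1332) = 329.7·14.61^(-0.1332) = 329.7·0.69963 = 230.668.
G = 288.1·(74.61 − 60)^(-0.07551) = 288.1·14.61^(-0.07551) = 288.1·0.81669 = 235.288.
B = 255 by definition for t > 66.
Rounded: (231, 235, 255).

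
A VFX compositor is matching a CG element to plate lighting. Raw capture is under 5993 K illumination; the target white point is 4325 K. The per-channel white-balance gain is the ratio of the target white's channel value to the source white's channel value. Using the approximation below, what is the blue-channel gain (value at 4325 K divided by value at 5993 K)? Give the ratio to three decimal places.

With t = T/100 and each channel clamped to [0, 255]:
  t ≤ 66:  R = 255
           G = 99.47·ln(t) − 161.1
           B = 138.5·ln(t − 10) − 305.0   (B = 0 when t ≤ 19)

0.762

At 5993 K (t = 59.93):
  B = 138.5·ln(59.93 − 10) − 305.0 = 138.5·ln 49.93 − 305.0 = 138.5·3.9106 − 305.0 = 236.621.
At 4325 K (t = 43.25):
  B = 138.5·ln(43.25 − 10) − 305.0 = 138.5·ln 33.25 − 305.0 = 138.5·3.5041 − 305.0 = 180.312.
Gain = 180.312 / 236.621 = 0.7620 → 0.762.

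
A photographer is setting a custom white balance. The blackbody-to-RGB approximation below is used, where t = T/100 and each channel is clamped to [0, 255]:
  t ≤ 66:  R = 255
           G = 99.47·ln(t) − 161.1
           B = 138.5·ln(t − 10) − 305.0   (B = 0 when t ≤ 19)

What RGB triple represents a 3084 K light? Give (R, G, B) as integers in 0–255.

(255, 180, 116)

t = 3084/100 = 30.84; the t ≤ 66 branch applies.
R = 255 by definition for t ≤ 66.
G = 99.47·ln 30.84 − 161.1 = 99.47·3.4288 − 161.1 = 179.964.
B = 138.5·ln(30.84 − 10) − 305.0 = 138.5·ln 20.84 − 305.0 = 138.5·3.0369 − 305.0 = 115.607.
Rounded: (255, 180, 116).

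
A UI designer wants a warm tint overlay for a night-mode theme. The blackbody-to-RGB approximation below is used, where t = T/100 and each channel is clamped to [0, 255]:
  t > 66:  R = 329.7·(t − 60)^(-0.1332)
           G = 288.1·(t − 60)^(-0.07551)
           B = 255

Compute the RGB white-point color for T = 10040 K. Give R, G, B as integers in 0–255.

R=201, G=218, B=255

t = 10040/100 = 100.4; the t > 66 branch applies.
R = 329.7·(100.4 − 60)^(-0.1332) = 329.7·40.4^(-0.1332) = 329.7·0.61098 = 201.442.
G = 288.1·(100.4 − 60)^(-0.07551) = 288.1·40.4^(-0.07551) = 288.1·0.75631 = 217.894.
B = 255 by definition for t > 66.
Rounded: (201, 218, 255).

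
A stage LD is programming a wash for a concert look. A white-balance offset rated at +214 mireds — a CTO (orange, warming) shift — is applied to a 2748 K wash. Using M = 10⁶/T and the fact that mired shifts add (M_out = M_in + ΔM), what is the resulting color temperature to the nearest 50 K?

M_in = 10⁶/2748 = 363.90 mireds.
M_out = 363.90 + (+214) = 577.90 mireds.
T_out = 10⁶/577.90 = 1730.4 K → 1750 K.

1750 K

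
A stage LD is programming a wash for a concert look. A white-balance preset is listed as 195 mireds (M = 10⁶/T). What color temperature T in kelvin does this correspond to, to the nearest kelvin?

5128 K

T = 10⁶ / 195 = 5128.21 K → 5128 K.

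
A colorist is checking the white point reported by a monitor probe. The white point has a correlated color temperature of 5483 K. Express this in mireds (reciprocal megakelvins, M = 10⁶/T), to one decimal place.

M = 10⁶ / 5483 = 182.382 → 182.4 mireds.

182.4 mireds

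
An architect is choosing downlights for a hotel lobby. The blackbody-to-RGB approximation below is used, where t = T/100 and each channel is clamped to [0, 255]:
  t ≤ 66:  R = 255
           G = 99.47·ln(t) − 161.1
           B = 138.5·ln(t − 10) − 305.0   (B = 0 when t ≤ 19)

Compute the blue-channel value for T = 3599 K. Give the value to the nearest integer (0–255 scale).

146

t = 3599/100 = 35.99; the t ≤ 66 branch applies.
B = 138.5·ln(35.99 − 10) − 305.0 = 138.5·ln 25.99 − 305.0 = 138.5·3.2577 − 305.0 = 146.193.
Rounded: 146.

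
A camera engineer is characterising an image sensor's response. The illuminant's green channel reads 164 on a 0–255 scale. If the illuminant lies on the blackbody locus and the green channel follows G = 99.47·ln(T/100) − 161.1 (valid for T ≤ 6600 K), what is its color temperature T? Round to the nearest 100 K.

2600 K

ln t = (164 + 161.1) / 99.47 = 3.2683.
t = e^3.2683 = 26.267.
T = 100·t = 2627 K → 2600 K to the nearest 100 K.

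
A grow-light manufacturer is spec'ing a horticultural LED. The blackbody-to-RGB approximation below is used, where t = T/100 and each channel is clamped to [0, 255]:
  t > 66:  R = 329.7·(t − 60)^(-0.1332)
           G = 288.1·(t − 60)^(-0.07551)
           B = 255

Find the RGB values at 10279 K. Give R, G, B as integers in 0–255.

R=200, G=217, B=255

t = 10279/100 = 102.79; the t > 66 branch applies.
R = 329.7·(102.79 − 60)^(-0.1332) = 329.7·42.79^(-0.1332) = 329.7·0.60632 = 199.905.
G = 288.1·(102.79 − 60)^(-0.07551) = 288.1·42.79^(-0.07551) = 288.1·0.75304 = 216.950.
B = 255 by definition for t > 66.
Rounded: (200, 217, 255).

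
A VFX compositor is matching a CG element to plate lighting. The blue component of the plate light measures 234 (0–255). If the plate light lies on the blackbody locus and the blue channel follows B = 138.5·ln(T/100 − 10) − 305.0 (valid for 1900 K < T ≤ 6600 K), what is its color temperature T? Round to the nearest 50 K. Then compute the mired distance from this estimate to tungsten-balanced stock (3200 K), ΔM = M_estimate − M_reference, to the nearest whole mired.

ln(t − 10) = (234 + 305.0) / 138.5 = 3.8917.
t − 10 = e^3.8917 = 48.994, so t = 58.994.
T = 100·t = 5899 K → 5900 K to the nearest 50 K.
M_estimate = 10⁶/5900 = 169.49; M_reference = 10⁶/3200 = 312.50.
ΔM = 169.49 − 312.50 = -143.01 → -143 mireds.

-143 mireds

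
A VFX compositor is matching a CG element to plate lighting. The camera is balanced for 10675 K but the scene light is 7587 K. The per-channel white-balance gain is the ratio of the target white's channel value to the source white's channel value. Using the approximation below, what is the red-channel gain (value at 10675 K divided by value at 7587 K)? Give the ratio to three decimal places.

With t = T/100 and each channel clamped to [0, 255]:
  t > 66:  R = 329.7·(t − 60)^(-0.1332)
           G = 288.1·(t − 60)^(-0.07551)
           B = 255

At 7587 K (t = 75.87):
  R = 329.7·(75.87 − 60)^(-0.1332) = 329.7·15.87^(-0.1332) = 329.7·0.69196 = 228.140.
At 10675 K (t = 106.75):
  R = 329.7·(106.75 − 60)^(-0.1332) = 329.7·46.75^(-0.1332) = 329.7·0.59922 = 197.562.
Gain = 197.562 / 228.140 = 0.8660 → 0.866.

0.866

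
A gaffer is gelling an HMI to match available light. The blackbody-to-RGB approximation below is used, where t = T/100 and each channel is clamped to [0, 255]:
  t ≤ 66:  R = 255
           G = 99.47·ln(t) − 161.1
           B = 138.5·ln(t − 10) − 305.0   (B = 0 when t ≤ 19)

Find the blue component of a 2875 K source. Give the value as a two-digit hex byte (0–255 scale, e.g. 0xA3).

t = 2875/100 = 28.75; the t ≤ 66 branch applies.
B = 138.5·ln(28.75 − 10) − 305.0 = 138.5·ln 18.75 − 305.0 = 138.5·2.9312 − 305.0 = 100.970.
Rounded: 101; in hex, 0x65.

0x65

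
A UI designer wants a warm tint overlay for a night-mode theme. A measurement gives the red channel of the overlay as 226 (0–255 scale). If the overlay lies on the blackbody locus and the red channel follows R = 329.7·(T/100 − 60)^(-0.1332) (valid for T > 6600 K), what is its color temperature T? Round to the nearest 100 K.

(t − 60)^(-0.1332) = 226/329.7 = 0.68547.
t − 60 = 0.68547^(1/-0.1332) = 0.68547^(-7.508) = 17.034, so t = 77.034.
T = 100·t = 7703 K → 7700 K to the nearest 100 K.

7700 K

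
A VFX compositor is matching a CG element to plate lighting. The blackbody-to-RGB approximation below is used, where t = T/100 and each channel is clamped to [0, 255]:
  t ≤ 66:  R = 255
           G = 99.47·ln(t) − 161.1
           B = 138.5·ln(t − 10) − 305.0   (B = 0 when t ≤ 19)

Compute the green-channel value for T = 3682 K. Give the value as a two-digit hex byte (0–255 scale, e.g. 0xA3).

t = 3682/100 = 36.82; the t ≤ 66 branch applies.
G = 99.47·ln 36.82 − 161.1 = 99.47·3.6060 − 161.1 = 197.593.
Rounded: 198; in hex, 0xC6.

0xC6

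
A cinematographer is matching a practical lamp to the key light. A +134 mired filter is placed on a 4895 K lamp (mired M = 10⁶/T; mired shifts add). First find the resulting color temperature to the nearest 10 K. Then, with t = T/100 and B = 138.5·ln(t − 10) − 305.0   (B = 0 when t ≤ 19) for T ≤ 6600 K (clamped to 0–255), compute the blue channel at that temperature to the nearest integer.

107

M_in = 10⁶/4895 = 204.29; M_out = 204.29 + (+134) = 338.29.
T_out = 10⁶/338.29 = 2956.0 K → 2960 K; t = 29.6.
B = 138.5·ln(29.6 − 10) − 305.0 = 138.5·ln 19.6 − 305.0 = 138.5·2.9755 − 305.0 = 107.111.
Rounded: 107.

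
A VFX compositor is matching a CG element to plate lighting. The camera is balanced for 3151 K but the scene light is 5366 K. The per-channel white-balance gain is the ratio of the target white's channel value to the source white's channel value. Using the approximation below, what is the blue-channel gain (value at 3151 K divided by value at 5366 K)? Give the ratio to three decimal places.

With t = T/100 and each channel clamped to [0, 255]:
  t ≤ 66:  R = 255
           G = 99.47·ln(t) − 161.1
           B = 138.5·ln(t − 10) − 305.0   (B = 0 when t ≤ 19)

0.550

At 5366 K (t = 53.66):
  B = 138.5·ln(53.66 − 10) − 305.0 = 138.5·ln 43.66 − 305.0 = 138.5·3.7764 − 305.0 = 218.036.
At 3151 K (t = 31.51):
  B = 138.5·ln(31.51 − 10) − 305.0 = 138.5·ln 21.51 − 305.0 = 138.5·3.0685 − 305.0 = 119.990.
Gain = 119.990 / 218.036 = 0.5503 → 0.550.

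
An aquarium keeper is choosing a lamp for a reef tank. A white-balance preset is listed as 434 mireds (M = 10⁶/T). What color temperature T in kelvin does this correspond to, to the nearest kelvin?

T = 10⁶ / 434 = 2304.15 K → 2304 K.

2304 K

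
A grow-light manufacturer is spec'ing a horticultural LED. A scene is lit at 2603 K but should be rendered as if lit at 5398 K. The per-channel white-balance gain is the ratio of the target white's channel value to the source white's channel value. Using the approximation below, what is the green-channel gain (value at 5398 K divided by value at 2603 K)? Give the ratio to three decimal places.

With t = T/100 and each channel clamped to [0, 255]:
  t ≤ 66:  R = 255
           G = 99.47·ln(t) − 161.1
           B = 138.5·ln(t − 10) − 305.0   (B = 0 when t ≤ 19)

At 2603 K (t = 26.03):
  G = 99.47·ln 26.03 − 161.1 = 99.47·3.2592 − 161.1 = 163.098.
At 5398 K (t = 53.98):
  G = 99.47·ln 53.98 − 161.1 = 99.47·3.9886 − 161.1 = 235.647.
Gain = 235.647 / 163.098 = 1.4448 → 1.445.

1.445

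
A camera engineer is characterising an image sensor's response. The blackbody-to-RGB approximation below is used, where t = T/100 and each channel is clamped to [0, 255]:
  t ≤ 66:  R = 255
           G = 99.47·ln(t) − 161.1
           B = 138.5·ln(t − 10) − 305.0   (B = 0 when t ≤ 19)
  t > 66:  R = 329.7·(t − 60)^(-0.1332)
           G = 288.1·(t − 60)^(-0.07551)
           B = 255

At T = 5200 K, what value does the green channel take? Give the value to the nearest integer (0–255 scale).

t = 5200/100 = 52; the t ≤ 66 branch applies.
G = 99.47·ln 52 − 161.1 = 99.47·3.9512 − 161.1 = 231.930.
Rounded: 232.

232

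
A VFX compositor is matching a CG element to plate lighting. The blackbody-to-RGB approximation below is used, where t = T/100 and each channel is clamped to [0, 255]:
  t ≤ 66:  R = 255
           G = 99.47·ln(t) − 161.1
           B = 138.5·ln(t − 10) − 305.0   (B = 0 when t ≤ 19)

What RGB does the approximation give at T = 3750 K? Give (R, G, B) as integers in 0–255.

(255, 199, 154)

t = 3750/100 = 37.5; the t ≤ 66 branch applies.
R = 255 by definition for t ≤ 66.
G = 99.47·ln 37.5 − 161.1 = 99.47·3.6243 − 161.1 = 199.413.
B = 138.5·ln(37.5 − 10) − 305.0 = 138.5·ln 27.5 − 305.0 = 138.5·3.3142 − 305.0 = 154.015.
Rounded: (255, 199, 154).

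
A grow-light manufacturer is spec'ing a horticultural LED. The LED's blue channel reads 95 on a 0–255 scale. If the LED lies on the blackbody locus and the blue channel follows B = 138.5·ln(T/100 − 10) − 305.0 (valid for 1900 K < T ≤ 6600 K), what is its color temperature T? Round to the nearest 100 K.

2800 K

ln(t − 10) = (95 + 305.0) / 138.5 = 2.8881.
t − 10 = e^2.8881 = 17.959, so t = 27.959.
T = 100·t = 2796 K → 2800 K to the nearest 100 K.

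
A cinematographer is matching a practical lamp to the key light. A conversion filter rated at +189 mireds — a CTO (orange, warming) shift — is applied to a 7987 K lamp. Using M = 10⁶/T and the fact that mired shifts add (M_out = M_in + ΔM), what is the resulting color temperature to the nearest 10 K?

M_in = 10⁶/7987 = 125.20 mireds.
M_out = 125.20 + (+189) = 314.20 mireds.
T_out = 10⁶/314.20 = 3182.7 K → 3180 K.

3180 K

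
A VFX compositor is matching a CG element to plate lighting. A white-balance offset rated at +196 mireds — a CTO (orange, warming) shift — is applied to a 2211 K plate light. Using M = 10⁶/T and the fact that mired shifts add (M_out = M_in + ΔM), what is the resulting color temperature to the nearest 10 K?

M_in = 10⁶/2211 = 452.28 mireds.
M_out = 452.28 + (+196) = 648.28 mireds.
T_out = 10⁶/648.28 = 1542.5 K → 1540 K.

1540 K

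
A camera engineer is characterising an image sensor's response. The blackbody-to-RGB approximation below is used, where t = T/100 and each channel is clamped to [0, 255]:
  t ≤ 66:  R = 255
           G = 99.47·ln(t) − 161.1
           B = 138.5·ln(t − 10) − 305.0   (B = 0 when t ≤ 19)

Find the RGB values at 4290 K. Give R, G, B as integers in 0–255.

R=255, G=213, B=179

t = 4290/100 = 42.9; the t ≤ 66 branch applies.
R = 255 by definition for t ≤ 66.
G = 99.47·ln 42.9 − 161.1 = 99.47·3.7589 − 161.1 = 212.795.
B = 138.5·ln(42.9 − 10) − 305.0 = 138.5·ln 32.9 − 305.0 = 138.5·3.4935 − 305.0 = 178.846.
Rounded: (255, 213, 179).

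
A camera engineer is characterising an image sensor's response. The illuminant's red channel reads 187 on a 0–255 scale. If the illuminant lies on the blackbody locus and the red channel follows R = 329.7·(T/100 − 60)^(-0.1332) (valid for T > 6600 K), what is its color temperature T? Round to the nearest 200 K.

13000 K

(t − 60)^(-0.1332) = 187/329.7 = 0.56718.
t − 60 = 0.56718^(1/-0.1332) = 0.56718^(-7.508) = 70.620, so t = 130.620.
T = 100·t = 13062 K → 13000 K to the nearest 200 K.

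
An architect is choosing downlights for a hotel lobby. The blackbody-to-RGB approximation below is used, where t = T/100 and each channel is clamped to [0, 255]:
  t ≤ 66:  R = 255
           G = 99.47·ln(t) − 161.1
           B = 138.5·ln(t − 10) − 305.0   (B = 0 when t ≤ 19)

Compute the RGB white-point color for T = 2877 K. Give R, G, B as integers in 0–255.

R=255, G=173, B=101

t = 2877/100 = 28.77; the t ≤ 66 branch applies.
R = 255 by definition for t ≤ 66.
G = 99.47·ln 28.77 − 161.1 = 99.47·3.3593 − 161.1 = 173.053.
B = 138.5·ln(28.77 − 10) − 305.0 = 138.5·ln 18.77 − 305.0 = 138.5·2.9323 − 305.0 = 101.118.
Rounded: (255, 173, 101).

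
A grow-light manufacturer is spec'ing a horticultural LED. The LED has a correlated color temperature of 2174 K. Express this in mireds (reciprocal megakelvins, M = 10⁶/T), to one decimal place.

460.0 mireds

M = 10⁶ / 2174 = 459.982 → 460.0 mireds.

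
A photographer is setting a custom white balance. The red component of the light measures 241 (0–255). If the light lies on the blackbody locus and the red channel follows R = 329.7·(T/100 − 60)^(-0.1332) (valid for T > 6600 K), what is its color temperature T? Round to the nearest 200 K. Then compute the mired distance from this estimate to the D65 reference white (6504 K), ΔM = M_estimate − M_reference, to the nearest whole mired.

-11 mireds

(t − 60)^(-0.1332) = 241/329.7 = 0.73097.
t − 60 = 0.73097^(1/-0.1332) = 0.73097^(-7.508) = 10.514, so t = 70.514.
T = 100·t = 7051 K → 7000 K to the nearest 200 K.
M_estimate = 10⁶/7000 = 142.86; M_reference = 10⁶/6504 = 153.75.
ΔM = 142.86 − 153.75 = -10.89 → -11 mireds.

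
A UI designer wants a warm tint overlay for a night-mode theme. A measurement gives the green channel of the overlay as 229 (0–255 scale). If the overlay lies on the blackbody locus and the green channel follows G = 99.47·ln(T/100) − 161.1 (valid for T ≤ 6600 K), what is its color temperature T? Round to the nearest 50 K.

ln t = (229 + 161.1) / 99.47 = 3.9218.
t = e^3.9218 = 50.491.
T = 100·t = 5049 K → 5050 K to the nearest 50 K.

5050 K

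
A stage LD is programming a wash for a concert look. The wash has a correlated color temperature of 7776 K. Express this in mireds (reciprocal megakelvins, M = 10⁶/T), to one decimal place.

128.6 mireds

M = 10⁶ / 7776 = 128.601 → 128.6 mireds.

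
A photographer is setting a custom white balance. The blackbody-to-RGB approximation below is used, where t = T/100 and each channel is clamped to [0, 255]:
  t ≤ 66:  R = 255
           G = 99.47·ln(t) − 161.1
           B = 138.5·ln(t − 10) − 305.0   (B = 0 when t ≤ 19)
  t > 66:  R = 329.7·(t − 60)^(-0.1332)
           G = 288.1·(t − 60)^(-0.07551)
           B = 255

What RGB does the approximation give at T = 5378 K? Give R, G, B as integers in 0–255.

R=255, G=235, B=218

t = 5378/100 = 53.78; the t ≤ 66 branch applies.
R = 255 by definition for t ≤ 66.
G = 99.47·ln 53.78 − 161.1 = 99.47·3.9849 − 161.1 = 235.278.
B = 138.5·ln(53.78 − 10) − 305.0 = 138.5·ln 43.78 − 305.0 = 138.5·3.7792 − 305.0 = 218.416.
Rounded: (255, 235, 218).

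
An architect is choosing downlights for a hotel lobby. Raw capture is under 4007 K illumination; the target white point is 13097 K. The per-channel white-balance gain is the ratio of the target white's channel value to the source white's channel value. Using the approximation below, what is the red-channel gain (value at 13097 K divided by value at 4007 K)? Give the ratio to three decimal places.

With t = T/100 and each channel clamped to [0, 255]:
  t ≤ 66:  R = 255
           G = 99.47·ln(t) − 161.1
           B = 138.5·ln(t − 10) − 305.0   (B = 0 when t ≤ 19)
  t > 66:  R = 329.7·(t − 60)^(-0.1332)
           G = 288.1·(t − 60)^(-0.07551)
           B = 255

0.733

At 4007 K (t = 40.07):
  R = 255 by definition for t ≤ 66.
At 13097 K (t = 130.97):
  R = 329.7·(130.97 − 60)^(-0.1332) = 329.7·70.97^(-0.1332) = 329.7·0.56681 = 186.877.
Gain = 186.877 / 255.000 = 0.7329 → 0.733.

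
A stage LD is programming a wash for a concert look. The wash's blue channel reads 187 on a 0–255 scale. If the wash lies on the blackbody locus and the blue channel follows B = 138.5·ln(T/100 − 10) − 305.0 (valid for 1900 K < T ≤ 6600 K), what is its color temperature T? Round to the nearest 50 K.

ln(t − 10) = (187 + 305.0) / 138.5 = 3.5523.
t − 10 = e^3.5523 = 34.895, so t = 44.895.
T = 100·t = 4490 K → 4500 K to the nearest 50 K.

4500 K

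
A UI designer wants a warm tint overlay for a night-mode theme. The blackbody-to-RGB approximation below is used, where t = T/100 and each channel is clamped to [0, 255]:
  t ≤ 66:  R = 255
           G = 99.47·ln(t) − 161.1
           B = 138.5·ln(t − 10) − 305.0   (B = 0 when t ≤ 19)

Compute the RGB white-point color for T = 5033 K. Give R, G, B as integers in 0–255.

t = 5033/100 = 50.33; the t ≤ 66 branch applies.
R = 255 by definition for t ≤ 66.
G = 99.47·ln 50.33 − 161.1 = 99.47·3.9186 − 161.1 = 228.683.
B = 138.5·ln(50.33 − 10) − 305.0 = 138.5·ln 40.33 − 305.0 = 138.5·3.6971 − 305.0 = 207.048.
Rounded: (255, 229, 207).

R=255, G=229, B=207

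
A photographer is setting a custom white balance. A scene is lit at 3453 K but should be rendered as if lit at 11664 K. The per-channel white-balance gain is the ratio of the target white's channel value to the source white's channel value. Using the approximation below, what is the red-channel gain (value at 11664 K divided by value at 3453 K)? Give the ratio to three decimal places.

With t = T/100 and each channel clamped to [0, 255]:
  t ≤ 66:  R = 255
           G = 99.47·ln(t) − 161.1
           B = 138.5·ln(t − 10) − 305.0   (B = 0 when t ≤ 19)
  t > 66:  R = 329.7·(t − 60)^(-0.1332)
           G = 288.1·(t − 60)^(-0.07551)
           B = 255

0.755

At 3453 K (t = 34.53):
  R = 255 by definition for t ≤ 66.
At 11664 K (t = 116.64):
  R = 329.7·(116.64 − 60)^(-0.1332) = 329.7·56.64^(-0.1332) = 329.7·0.58410 = 192.576.
Gain = 192.576 / 255.000 = 0.7552 → 0.755.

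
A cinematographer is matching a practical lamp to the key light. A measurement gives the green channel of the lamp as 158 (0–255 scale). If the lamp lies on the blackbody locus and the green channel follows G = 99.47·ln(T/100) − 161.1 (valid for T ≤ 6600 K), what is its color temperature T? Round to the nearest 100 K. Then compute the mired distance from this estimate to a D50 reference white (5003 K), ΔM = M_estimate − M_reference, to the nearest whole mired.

ln t = (158 + 161.1) / 99.47 = 3.2080.
t = e^3.2080 = 24.730.
T = 100·t = 2473 K → 2500 K to the nearest 100 K.
M_estimate = 10⁶/2500 = 400.00; M_reference = 10⁶/5003 = 199.88.
ΔM = 400.00 − 199.88 = 200.12 → +200 mireds.

+200 mireds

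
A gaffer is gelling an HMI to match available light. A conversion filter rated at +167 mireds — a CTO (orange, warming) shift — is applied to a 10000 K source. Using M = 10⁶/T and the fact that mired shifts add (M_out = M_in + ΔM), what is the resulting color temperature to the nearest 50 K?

M_in = 10⁶/10000 = 100.00 mireds.
M_out = 100.00 + (+167) = 267.00 mireds.
T_out = 10⁶/267.00 = 3745.3 K → 3750 K.

3750 K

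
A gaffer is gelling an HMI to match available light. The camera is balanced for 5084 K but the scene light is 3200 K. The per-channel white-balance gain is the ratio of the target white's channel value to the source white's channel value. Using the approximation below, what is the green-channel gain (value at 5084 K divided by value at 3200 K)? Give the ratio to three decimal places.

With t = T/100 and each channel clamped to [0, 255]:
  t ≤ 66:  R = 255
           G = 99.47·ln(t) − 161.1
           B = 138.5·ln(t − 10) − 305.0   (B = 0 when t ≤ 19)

1.251

At 3200 K (t = 32):
  G = 99.47·ln 32 − 161.1 = 99.47·3.4657 − 161.1 = 183.637.
At 5084 K (t = 50.84):
  G = 99.47·ln 50.84 − 161.1 = 99.47·3.9287 − 161.1 = 229.686.
Gain = 229.686 / 183.637 = 1.2508 → 1.251.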